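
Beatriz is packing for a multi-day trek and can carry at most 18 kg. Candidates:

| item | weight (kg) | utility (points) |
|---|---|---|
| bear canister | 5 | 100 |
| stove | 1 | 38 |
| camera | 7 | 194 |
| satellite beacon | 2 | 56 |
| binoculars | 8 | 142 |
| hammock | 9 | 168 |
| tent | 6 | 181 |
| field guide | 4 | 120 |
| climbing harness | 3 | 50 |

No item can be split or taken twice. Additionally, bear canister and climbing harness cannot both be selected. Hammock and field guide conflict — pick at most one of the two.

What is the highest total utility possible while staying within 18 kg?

533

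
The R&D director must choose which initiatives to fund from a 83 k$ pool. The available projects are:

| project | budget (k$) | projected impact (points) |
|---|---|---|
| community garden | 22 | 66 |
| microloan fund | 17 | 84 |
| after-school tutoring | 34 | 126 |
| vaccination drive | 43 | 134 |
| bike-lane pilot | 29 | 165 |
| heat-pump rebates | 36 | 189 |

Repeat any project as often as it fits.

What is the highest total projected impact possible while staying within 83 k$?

438

Filling by ratio: microloan fund + 2×bike-lane pilot for 414, with 8 k$ left unused.
Dropping bike-lane pilot frees 29 k$; slotting in heat-pump rebates (36 k$) lifts the total to 438 at 82 k$.
The spare 1 k$ is too small for any remaining project, and no exchange beats 438.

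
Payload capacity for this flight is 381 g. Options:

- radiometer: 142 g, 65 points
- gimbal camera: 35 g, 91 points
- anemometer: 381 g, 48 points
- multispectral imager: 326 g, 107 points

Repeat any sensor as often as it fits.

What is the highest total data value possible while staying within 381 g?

Best packing: 10×gimbal camera — 350 g, 910 total.
The spare 31 g is too small for any remaining sensor, and no exchange beats 910.

910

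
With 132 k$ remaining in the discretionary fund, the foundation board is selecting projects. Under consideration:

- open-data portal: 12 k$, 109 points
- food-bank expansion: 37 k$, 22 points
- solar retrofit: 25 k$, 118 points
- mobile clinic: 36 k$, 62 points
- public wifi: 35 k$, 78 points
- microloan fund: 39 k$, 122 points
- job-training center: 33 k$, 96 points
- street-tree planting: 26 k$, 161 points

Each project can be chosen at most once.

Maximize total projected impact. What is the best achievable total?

562

A density-first pass picks open-data portal + solar retrofit + microloan fund + street-tree planting — 510 at 102 k$.
Dropping microloan fund frees 39 k$; slotting in public wifi + job-training center (68 k$) lifts the total to 562 at 131 k$.
An exhaustive check of the 256 subsets confirms 562.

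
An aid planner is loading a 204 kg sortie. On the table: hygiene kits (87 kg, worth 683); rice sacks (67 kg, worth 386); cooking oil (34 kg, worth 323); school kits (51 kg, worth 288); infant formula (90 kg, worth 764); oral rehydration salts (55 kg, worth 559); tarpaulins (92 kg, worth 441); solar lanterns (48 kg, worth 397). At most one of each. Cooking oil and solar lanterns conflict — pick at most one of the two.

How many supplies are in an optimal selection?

Optimal total is 1720.
One optimal bundle: infant formula + oral rehydration salts + solar lanterns (193 kg).
Any selection reaching 1720 contains exactly 3 supplies.

3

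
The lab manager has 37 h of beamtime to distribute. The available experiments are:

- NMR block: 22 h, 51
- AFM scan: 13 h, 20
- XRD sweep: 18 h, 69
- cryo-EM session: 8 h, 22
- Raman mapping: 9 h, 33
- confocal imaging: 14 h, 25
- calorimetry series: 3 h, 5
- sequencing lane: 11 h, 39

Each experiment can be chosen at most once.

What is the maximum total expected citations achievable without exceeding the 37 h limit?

130

The ratio heuristic lands on XRD sweep + cryo-EM session + Raman mapping (124) but leaves 2 h idle.
Replace Raman mapping with sequencing lane: the trade gains 6 net, giving 130 at 37 h.
No other feasible combination exceeds 130.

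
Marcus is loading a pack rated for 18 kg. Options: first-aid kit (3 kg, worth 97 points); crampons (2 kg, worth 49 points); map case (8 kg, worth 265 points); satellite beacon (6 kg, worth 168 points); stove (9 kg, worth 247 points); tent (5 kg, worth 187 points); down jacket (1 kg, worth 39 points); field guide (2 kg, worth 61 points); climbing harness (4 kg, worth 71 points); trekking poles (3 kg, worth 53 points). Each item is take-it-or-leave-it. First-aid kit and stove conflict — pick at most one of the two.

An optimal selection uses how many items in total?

4

The maximum utility within 18 kg is 610.
first-aid kit + map case + tent + field guide hits 610 at 18 kg.
Every optimal selection uses 4 items.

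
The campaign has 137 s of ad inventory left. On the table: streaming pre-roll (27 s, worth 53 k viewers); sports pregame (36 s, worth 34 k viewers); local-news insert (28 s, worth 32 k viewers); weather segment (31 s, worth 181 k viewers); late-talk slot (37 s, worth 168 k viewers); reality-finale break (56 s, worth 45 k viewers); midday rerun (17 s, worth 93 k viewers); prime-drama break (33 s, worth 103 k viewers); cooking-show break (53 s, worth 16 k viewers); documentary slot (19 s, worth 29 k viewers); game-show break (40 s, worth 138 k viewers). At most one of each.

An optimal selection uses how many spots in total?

4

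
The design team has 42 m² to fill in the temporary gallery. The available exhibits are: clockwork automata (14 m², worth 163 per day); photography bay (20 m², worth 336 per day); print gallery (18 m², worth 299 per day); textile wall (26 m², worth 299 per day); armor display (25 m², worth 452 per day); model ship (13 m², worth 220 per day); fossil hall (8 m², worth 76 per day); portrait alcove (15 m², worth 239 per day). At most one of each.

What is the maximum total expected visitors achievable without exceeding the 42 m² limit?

Density check — armor display 18.08, model ship 16.92, photography bay 16.80 are the best per m².
Filling by ratio: armor display + model ship for 672, with 4 m² left unused.
Replace model ship with portrait alcove: the trade gains 19 net, giving 691 at 40 m².
The closest alternative, armor display + model ship, reaches only 672.

691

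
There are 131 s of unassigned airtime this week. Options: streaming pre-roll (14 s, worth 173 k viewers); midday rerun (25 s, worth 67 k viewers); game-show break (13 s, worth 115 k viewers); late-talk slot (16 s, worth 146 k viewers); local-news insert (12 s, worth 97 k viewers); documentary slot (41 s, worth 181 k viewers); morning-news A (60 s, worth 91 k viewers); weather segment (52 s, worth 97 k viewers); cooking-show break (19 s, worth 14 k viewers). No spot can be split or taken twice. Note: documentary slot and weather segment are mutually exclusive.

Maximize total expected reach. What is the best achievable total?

Density check — streaming pre-roll 12.36, late-talk slot 9.12, game-show break 8.85, local-news insert 8.08 are the best per s.
Taking streaming pre-roll + midday rerun + game-show break + late-talk slot + local-news insert + documentary slot: 121 s used, 779 in expected reach.
Every other selection either busts 131 s or breaks a pairing rule or fails to beat 779.

779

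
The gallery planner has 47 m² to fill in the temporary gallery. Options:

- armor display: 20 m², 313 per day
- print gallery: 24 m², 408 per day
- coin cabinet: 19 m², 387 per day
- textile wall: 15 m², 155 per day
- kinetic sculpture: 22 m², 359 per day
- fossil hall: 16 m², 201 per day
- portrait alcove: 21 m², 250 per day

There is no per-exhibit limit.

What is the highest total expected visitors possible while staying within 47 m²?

795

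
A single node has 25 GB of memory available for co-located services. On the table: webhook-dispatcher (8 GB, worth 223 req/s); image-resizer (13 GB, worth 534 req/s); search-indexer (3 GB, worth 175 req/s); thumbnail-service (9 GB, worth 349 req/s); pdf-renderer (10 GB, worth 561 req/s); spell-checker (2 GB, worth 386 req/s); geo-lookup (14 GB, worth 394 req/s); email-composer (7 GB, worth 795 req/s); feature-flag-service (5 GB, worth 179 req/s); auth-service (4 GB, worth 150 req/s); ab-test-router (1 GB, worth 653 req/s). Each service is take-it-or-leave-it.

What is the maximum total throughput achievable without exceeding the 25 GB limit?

Taking the top-ratio services first gives search-indexer + pdf-renderer + spell-checker + email-composer + ab-test-router for 2570 (23 GB).
The 3 GB tied up in search-indexer is better spent on feature-flag-service — total rises to 2574 (25 GB).
Next best is search-indexer + pdf-renderer + spell-checker + email-composer + ab-test-router at 2570 (23 GB) — short by 4.

2574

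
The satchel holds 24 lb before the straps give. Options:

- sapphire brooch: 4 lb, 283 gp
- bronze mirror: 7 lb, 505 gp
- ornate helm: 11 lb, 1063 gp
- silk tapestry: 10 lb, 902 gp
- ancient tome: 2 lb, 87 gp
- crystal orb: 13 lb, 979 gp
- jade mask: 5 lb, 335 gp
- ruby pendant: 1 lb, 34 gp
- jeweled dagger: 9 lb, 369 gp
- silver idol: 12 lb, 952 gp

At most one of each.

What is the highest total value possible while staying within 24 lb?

2086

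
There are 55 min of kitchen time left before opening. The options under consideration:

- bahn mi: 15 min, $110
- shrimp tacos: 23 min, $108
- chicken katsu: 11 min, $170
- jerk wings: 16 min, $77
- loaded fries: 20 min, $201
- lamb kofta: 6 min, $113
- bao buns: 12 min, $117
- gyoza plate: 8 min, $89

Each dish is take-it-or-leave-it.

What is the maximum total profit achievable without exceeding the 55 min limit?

Ranking by ratio (profit/min): lamb kofta 18.83, chicken katsu 15.45, gyoza plate 11.12, loaded fries 10.05.
Taking the top-ratio dishes first gives chicken katsu + loaded fries + lamb kofta + gyoza plate for 573 (45 min).
Replace gyoza plate with bao buns: the trade gains 28 net, giving 601 at 49 min.
Every other selection either busts 55 min or fails to beat 601.

601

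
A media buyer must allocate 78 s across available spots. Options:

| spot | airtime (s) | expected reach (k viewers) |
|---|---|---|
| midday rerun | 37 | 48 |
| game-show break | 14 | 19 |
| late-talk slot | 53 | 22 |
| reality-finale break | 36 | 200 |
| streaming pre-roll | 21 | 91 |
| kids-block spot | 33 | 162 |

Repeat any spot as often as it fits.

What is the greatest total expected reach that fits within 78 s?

By expected reach per s: reality-finale break 5.56, kids-block spot 4.91, streaming pre-roll 4.33 lead.
The ratio ordering already packs tightly: 2×reality-finale break, 72 s, 400.
No other feasible combination exceeds 400.

400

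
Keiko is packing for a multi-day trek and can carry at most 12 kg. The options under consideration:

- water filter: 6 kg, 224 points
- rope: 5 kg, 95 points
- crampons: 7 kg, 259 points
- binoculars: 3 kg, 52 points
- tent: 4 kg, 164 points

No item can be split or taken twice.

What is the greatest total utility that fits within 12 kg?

423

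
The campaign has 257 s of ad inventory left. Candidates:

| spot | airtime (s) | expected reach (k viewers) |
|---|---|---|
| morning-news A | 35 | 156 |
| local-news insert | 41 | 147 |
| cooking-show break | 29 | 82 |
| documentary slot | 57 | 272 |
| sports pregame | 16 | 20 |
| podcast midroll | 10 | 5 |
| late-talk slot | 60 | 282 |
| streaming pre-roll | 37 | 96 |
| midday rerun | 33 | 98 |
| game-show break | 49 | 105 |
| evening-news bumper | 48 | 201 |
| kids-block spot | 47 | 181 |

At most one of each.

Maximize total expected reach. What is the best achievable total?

1097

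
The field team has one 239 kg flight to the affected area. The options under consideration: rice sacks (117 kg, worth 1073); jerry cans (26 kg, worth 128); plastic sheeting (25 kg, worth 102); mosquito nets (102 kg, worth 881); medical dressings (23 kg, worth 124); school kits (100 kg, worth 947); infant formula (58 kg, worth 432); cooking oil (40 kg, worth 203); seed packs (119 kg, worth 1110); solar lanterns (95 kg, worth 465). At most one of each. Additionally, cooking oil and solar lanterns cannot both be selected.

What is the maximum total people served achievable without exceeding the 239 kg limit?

2183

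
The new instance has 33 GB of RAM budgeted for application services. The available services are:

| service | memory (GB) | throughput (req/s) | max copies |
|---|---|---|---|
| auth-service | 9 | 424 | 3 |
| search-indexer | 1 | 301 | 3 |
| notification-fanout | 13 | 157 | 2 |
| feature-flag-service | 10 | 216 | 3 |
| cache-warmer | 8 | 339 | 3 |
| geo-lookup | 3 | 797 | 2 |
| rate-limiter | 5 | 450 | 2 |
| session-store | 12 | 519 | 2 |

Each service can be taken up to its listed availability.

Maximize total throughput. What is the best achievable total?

3916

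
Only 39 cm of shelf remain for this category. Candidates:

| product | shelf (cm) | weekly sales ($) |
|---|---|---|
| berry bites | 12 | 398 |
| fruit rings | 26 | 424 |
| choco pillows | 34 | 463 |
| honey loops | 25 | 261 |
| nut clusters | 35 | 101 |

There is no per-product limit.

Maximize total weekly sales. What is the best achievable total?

3×berry bites uses 36 of the 39 cm and totals 1194.
That's the maximum — no swap from here does better than 1194.

1194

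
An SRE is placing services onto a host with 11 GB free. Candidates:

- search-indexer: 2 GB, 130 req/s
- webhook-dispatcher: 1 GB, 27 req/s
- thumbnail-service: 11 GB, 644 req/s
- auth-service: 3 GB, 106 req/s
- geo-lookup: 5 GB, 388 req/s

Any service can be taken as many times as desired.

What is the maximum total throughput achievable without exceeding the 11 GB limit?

Taking webhook-dispatcher + 2×geo-lookup: 11 GB used, 803 in throughput.
No other feasible combination exceeds 803.

803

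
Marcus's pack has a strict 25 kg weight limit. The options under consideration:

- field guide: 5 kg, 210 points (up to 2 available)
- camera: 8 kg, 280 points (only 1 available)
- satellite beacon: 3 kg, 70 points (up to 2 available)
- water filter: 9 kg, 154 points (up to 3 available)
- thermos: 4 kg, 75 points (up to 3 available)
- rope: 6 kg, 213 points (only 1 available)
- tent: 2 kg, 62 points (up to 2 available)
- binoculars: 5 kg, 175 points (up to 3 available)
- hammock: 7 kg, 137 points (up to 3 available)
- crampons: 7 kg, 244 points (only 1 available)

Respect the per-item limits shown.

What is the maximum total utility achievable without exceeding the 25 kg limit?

945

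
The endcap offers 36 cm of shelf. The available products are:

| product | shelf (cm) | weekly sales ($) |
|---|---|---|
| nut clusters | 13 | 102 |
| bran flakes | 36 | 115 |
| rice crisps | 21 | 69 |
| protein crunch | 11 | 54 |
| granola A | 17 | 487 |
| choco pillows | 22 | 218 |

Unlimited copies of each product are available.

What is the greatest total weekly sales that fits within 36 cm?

Ranking by ratio (weekly sales/cm): granola A 28.65, choco pillows 9.91, nut clusters 7.85.
Best packing: 2×granola A — 34 cm, 974 total.
Nothing else within 36 cm beats 974.

974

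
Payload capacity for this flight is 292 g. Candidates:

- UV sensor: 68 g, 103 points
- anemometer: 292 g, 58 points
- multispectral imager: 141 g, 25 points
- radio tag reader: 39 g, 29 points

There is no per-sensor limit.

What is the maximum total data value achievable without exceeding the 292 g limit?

Density check — UV sensor 1.51, radio tag reader 0.74, anemometer 0.20, multispectral imager 0.18 are the best per g.
4×UV sensor uses 272 of the 292 g and totals 412.
No other feasible combination exceeds 412.

412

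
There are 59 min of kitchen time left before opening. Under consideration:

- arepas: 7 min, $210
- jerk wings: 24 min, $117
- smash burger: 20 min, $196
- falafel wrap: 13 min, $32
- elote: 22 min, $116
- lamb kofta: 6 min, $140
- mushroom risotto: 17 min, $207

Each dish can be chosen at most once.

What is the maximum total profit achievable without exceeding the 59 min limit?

By profit per min: arepas 30.00, lamb kofta 23.33, mushroom risotto 12.18 lead.
The ratio ordering already packs tightly: arepas + smash burger + lamb kofta + mushroom risotto, 50 min, 753.
Every other selection either busts 59 min or fails to beat 753.

753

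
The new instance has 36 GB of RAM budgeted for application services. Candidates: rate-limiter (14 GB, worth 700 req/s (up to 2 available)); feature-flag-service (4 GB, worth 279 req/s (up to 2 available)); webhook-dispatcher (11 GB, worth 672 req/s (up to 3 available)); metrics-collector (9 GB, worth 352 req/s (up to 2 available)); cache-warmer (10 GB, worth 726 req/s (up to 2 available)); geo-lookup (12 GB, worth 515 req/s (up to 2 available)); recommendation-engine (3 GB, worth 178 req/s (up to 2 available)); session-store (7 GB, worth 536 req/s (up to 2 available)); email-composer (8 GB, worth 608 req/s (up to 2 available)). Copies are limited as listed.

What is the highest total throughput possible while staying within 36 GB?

Taking the top-ratio services first gives feature-flag-service + 2×session-store + 2×email-composer for 2567 (34 GB).
Dropping email-composer frees 8 GB; slotting in cache-warmer (10 GB) lifts the total to 2685 at 36 GB.
Nothing else within 36 GB beats 2685.

2685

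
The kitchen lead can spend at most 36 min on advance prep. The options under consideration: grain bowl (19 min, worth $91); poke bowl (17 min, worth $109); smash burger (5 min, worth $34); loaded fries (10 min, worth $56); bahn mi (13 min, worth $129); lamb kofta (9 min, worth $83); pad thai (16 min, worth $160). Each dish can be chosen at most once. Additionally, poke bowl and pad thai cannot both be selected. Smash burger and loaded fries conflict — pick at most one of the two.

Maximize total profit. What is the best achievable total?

Best packing: smash burger + bahn mi + pad thai — 34 min, 323 total.

323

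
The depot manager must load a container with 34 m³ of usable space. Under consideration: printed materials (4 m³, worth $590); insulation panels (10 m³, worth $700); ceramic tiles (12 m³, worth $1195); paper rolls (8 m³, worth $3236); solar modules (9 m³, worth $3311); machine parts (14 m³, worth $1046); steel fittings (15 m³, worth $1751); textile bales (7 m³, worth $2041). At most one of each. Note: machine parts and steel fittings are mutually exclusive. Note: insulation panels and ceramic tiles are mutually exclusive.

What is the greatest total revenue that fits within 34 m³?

Ranking by ratio (revenue/m³): paper rolls 404.50, solar modules 367.89, textile bales 291.57.
Filling by ratio: printed materials + paper rolls + solar modules + textile bales for 9178, with 6 m³ left unused.
The 4 m³ tied up in printed materials is better spent on insulation panels — total rises to 9288 (34 m³).
The closest alternative, printed materials + paper rolls + solar modules + textile bales, reaches only 9178.

9288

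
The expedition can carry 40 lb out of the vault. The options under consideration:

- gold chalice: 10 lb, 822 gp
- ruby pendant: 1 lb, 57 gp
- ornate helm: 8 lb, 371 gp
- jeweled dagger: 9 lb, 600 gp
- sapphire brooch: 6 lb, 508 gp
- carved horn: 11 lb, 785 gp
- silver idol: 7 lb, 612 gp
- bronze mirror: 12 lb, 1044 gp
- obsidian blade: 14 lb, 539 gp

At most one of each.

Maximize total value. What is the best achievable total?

3263

By value per lb: silver idol 87.43, bronze mirror 87.00, sapphire brooch 84.67, gold chalice 82.20 lead.
Taking the top-ratio items first gives gold chalice + ruby pendant + sapphire brooch + silver idol + bronze mirror for 3043 (36 lb).
The 7 lb tied up in ruby pendant and sapphire brooch is better spent on carved horn — total rises to 3263 (40 lb).
That's the maximum — no swap from here does better than 3263.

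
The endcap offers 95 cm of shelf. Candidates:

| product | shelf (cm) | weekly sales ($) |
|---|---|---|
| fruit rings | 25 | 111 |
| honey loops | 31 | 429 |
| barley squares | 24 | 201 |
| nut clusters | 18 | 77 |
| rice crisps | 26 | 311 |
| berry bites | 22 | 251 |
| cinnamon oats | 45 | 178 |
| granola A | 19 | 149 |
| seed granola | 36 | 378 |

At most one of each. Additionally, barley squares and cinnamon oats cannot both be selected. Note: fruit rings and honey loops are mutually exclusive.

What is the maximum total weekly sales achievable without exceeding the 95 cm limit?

1118

Greedy by ratio would take honey loops + rice crisps + berry bites: 79 cm used, total 991.
Replace berry bites with seed granola: the trade gains 127 net, giving 1118 at 93 cm.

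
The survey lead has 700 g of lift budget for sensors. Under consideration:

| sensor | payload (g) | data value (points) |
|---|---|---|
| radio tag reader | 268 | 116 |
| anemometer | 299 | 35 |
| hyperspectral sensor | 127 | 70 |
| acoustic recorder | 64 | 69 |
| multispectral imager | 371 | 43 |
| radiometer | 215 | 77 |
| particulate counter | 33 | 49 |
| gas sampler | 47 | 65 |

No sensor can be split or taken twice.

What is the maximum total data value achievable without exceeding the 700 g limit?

By data value per g: particulate counter 1.48, gas sampler 1.38, acoustic recorder 1.08, hyperspectral sensor 0.55 lead.
Taking the top-ratio sensors first gives radio tag reader + hyperspectral sensor + acoustic recorder + particulate counter + gas sampler for 369 (539 g).
Replace acoustic recorder with radiometer: the trade gains 8 net, giving 377 at 690 g.
Nothing else within 700 g beats 377.

377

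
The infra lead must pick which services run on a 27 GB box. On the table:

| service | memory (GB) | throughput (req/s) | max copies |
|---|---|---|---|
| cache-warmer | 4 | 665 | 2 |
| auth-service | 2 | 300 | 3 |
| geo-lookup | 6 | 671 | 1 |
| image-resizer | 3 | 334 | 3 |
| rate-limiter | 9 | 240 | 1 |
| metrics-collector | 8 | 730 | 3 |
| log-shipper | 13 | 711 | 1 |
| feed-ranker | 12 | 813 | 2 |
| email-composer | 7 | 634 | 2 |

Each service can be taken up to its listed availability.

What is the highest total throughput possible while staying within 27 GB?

3603

Filling by ratio: 2×cache-warmer + 3×auth-service + geo-lookup + 2×image-resizer for 3569, with 1 GB left unused.
The 2 GB tied up in auth-service is better spent on image-resizer — total rises to 3603 (27 GB).
Nothing else within 27 GB beats 3603.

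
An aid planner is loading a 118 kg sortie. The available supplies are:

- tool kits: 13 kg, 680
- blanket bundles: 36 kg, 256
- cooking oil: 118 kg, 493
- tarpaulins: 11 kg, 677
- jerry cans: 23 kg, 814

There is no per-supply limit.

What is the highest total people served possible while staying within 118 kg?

Filling by ratio: 10×tarpaulins for 6770, with 8 kg left unused.
Dropping 4×tarpaulins frees 44 kg; slotting in 4×tool kits (52 kg) lifts the total to 6782 at 118 kg.
No other feasible combination exceeds 6782.

6782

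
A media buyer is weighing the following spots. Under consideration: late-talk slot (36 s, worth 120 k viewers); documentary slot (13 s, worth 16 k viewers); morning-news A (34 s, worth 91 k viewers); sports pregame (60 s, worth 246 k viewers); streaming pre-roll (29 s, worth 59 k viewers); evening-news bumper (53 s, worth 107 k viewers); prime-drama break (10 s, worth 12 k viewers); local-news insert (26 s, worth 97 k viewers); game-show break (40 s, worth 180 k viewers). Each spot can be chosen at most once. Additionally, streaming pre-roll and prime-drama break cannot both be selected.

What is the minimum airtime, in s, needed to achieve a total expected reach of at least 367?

100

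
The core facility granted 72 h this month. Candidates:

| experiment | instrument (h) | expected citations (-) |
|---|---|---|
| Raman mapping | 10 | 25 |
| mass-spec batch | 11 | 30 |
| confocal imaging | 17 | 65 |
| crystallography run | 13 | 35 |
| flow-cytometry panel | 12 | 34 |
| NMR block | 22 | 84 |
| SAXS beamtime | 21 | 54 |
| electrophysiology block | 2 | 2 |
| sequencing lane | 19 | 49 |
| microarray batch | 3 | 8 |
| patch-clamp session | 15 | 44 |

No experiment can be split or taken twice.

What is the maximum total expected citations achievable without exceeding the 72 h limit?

238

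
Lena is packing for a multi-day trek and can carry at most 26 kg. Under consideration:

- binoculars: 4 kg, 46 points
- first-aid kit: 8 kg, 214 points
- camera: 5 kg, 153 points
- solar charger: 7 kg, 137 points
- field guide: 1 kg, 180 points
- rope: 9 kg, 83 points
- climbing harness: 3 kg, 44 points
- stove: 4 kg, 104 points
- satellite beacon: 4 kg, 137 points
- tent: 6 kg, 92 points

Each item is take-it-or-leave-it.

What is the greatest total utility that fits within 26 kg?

Density check — field guide 180.00, satellite beacon 34.25, camera 30.60 are the best per kg.
A density-first pass picks first-aid kit + camera + field guide + climbing harness + stove + satellite beacon — 832 at 25 kg.
Dropping climbing harness frees 3 kg; slotting in binoculars (4 kg) lifts the total to 834 at 26 kg.
Every other selection either busts 26 kg or fails to beat 834.

834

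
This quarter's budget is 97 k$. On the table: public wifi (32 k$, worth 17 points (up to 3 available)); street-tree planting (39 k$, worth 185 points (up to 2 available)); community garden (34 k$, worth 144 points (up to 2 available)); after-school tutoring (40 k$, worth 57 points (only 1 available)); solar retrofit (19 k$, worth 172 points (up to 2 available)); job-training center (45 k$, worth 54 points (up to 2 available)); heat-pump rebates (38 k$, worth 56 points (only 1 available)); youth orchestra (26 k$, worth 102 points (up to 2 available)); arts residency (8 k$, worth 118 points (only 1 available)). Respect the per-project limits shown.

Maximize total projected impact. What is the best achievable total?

647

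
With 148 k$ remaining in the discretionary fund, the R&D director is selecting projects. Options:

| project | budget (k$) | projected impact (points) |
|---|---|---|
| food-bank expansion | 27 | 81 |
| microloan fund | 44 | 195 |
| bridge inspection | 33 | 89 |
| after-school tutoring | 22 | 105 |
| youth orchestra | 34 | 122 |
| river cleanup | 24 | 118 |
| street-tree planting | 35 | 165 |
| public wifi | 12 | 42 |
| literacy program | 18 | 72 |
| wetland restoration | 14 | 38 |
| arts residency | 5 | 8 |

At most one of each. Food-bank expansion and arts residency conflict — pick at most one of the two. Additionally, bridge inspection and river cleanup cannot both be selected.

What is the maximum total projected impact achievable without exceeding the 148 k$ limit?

663

By projected impact per k$: river cleanup 4.92, after-school tutoring 4.77, street-tree planting 4.71, microloan fund 4.43 lead.
The ratio ordering already packs tightly: microloan fund + after-school tutoring + river cleanup + street-tree planting + literacy program + arts residency, 148 k$, 663.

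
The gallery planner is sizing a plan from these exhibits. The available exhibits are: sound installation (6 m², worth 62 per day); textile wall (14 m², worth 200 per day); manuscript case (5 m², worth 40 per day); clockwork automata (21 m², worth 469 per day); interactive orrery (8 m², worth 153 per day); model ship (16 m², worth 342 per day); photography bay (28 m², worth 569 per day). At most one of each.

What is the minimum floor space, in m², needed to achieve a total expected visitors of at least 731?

Look for the lowest-floor combination reaching 731.
Taking clockwork automata + model ship gives 811 (≥ 731) for 37 m².
Any bundle with less than 37 m² falls short of 731.

37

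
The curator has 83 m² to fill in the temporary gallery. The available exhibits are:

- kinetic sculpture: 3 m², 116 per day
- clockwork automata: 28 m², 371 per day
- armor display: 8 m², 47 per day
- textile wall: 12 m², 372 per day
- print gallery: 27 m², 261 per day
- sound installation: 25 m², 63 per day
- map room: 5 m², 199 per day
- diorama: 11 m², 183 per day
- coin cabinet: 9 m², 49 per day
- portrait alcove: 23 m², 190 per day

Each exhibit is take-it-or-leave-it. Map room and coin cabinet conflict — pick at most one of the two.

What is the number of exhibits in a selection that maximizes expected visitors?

6

Best achievable expected visitors is 1431.
For example kinetic sculpture + clockwork automata + textile wall + map room + diorama + portrait alcove achieves it, using 82 m².
Every optimal selection uses 6 exhibits.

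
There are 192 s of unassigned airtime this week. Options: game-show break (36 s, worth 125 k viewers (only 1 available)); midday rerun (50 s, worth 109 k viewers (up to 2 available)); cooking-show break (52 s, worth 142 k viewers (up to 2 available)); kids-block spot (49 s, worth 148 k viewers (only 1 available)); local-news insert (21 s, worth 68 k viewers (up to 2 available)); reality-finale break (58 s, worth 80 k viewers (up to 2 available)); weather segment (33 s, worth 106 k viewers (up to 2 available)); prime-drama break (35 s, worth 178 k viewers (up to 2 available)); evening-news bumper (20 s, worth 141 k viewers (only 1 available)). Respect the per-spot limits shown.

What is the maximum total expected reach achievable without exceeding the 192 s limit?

834

Density check — evening-news bumper 7.05, prime-drama break 5.09, game-show break 3.47 are the best per s.
The ratio heuristic lands on game-show break + 2×local-news insert + 2×prime-drama break + evening-news bumper (758) but leaves 24 s idle.
The 42 s tied up in 2×local-news insert is better spent on 2×weather segment — total rises to 834 (192 s).
No other feasible combination exceeds 834.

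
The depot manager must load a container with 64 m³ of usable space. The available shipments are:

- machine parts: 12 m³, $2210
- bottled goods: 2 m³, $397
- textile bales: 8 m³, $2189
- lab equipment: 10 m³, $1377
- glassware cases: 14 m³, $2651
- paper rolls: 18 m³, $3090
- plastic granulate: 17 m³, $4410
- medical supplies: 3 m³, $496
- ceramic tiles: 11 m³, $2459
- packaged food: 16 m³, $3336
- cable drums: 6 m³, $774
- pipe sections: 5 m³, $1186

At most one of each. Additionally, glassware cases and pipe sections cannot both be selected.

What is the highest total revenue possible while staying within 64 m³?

14604

Filling by ratio: bottled goods + textile bales + plastic granulate + medical supplies + ceramic tiles + packaged food + pipe sections for 14473, with 2 m³ left unused.
The 10 m³ tied up in bottled goods and medical supplies and pipe sections is better spent on machine parts — total rises to 14604 (64 m³).
Nothing else feasible within 64 m³ beats 14604.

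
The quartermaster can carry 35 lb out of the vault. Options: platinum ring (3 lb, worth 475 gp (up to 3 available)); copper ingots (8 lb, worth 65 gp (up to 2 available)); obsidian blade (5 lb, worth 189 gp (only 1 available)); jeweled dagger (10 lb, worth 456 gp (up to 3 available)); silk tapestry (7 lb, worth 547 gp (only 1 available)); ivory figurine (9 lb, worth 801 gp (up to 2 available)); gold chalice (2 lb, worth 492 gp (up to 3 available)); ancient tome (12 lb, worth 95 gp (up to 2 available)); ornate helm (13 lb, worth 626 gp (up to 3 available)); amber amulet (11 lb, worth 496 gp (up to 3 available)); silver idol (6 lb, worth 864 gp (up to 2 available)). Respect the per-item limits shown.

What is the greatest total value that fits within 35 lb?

Density check — gold chalice 246.00, platinum ring 158.33, silver idol 144.00 are the best per lb.
The ratio ordering already packs tightly: 3×platinum ring + silk tapestry + 3×gold chalice + 2×silver idol, 34 lb, 5176.
The spare 1 lb is too small for any remaining item, and no exchange beats 5176.

5176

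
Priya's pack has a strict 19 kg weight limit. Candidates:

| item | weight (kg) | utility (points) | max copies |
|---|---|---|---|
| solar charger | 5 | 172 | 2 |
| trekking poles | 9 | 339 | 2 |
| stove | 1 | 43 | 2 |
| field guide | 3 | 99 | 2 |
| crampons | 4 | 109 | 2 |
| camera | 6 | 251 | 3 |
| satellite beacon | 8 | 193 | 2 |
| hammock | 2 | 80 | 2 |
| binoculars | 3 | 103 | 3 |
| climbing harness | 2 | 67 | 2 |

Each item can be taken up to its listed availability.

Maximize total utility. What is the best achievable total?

Ranking by ratio (utility/kg): stove 43.00, camera 41.83, hammock 40.00, trekking poles 37.67.
Taking the top-ratio items first gives 2×stove + 2×camera + 2×hammock for 748 (18 kg).
Dropping stove and 2×hammock frees 5 kg; slotting in camera (6 kg) lifts the total to 796 at 19 kg.

796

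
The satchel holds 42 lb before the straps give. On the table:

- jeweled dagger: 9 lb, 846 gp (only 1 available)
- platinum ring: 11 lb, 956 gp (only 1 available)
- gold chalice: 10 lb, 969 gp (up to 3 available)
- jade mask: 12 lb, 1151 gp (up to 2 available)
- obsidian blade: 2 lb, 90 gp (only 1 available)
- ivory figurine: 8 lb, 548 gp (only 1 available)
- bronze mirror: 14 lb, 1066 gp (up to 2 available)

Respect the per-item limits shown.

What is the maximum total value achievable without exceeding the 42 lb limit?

3×gold chalice + jade mask uses 42 of the 42 lb and totals 4058.
Every other selection either busts 42 lb or exceeds an availability limit or fails to beat 4058.

4058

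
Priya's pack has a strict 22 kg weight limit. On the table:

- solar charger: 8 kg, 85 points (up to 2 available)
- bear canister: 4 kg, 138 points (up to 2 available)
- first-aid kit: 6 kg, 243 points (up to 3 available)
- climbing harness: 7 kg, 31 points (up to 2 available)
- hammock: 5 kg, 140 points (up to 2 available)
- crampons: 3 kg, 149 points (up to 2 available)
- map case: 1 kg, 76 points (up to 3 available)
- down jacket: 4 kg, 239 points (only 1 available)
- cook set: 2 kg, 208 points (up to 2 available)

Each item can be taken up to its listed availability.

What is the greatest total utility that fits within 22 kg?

1348

Filling by ratio: bear canister + 2×crampons + 3×map case + down jacket + 2×cook set for 1319, with 1 kg left unused.
Replace bear canister and map case with first-aid kit: the trade gains 29 net, giving 1348 at 22 kg.
That's the maximum — no swap from here does better than 1348.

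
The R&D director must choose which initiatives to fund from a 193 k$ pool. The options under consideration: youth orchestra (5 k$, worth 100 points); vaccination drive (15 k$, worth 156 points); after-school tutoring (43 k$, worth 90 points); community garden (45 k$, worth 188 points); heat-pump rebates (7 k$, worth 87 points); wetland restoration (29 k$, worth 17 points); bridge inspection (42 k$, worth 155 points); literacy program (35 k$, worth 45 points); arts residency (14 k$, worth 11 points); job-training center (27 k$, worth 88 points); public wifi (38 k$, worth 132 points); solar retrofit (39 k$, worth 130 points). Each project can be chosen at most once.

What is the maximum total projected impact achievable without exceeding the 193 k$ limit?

948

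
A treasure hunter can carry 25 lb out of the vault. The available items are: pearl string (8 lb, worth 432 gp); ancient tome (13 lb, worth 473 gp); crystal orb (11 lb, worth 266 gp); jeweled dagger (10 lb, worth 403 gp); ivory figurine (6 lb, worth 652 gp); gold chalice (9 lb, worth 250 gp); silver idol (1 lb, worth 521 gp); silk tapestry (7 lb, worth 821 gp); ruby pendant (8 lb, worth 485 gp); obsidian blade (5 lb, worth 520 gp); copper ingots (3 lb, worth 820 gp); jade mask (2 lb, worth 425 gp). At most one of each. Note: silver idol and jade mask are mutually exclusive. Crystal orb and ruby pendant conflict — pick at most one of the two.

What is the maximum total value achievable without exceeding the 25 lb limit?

3334

Best packing: ivory figurine + silver idol + silk tapestry + obsidian blade + copper ingots — 22 lb, 3334 total.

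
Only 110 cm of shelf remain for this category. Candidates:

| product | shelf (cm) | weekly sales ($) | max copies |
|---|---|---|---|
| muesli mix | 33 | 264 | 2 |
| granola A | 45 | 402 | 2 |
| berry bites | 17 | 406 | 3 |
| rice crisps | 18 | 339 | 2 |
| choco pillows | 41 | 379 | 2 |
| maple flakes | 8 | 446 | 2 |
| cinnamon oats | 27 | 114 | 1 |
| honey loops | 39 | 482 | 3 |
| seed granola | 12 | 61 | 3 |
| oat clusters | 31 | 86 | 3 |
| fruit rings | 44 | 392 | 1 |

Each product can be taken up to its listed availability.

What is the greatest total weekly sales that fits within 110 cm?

2788

Taking 3×berry bites + 2×rice crisps + 2×maple flakes: 103 cm used, 2788 in weekly sales.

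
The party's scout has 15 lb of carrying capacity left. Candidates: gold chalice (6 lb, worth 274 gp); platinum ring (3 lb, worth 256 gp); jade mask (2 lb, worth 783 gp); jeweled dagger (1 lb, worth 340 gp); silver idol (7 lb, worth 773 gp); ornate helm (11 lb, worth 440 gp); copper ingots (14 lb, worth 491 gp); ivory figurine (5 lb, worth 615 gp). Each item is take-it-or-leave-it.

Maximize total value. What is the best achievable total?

2511

Best packing: jade mask + jeweled dagger + silver idol + ivory figurine — 15 lb, 2511 total.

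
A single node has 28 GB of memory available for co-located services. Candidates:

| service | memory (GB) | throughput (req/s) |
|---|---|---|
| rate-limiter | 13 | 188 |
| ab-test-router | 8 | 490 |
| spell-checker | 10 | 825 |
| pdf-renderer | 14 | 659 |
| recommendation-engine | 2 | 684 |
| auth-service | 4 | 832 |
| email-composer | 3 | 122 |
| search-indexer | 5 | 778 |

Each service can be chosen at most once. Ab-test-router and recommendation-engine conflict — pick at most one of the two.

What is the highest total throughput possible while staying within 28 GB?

3241

Density check — recommendation-engine 342.00, auth-service 208.00, search-indexer 155.60 are the best per GB.
Taking spell-checker + recommendation-engine + auth-service + email-composer + search-indexer: 24 GB used, 3241 in throughput.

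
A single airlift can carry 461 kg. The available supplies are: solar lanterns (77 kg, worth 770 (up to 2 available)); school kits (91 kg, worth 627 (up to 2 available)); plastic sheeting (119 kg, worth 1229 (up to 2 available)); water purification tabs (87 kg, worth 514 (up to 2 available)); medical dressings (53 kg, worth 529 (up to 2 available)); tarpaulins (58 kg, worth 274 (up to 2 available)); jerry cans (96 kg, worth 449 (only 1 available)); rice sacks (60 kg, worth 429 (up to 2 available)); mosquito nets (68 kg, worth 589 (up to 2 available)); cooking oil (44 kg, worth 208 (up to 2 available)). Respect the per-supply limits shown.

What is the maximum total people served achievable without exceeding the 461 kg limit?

4587

Filling by ratio: 2×solar lanterns + 2×plastic sheeting + medical dressings for 4527, with 16 kg left unused.
The 53 kg tied up in medical dressings is better spent on mosquito nets — total rises to 4587 (460 kg).
That's the maximum — no swap from here does better than 4587.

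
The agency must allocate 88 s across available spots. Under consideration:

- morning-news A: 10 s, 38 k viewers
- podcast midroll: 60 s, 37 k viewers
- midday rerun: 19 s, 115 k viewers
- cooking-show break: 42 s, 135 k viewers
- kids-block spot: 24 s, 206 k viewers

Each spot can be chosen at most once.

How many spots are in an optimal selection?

3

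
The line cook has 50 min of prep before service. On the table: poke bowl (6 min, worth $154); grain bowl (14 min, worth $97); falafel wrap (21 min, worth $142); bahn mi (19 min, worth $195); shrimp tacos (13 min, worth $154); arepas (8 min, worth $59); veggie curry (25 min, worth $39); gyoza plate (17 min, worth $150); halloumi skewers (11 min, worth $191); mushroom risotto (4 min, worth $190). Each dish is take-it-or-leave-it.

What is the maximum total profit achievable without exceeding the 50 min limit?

789

Density check — mushroom risotto 47.50, poke bowl 25.67, halloumi skewers 17.36, shrimp tacos 11.85 are the best per min.
Filling by ratio: poke bowl + shrimp tacos + arepas + halloumi skewers + mushroom risotto for 748, with 8 min left unused.
The 13 min tied up in shrimp tacos is better spent on bahn mi — total rises to 789 (48 min).
Runner-up poke bowl + grain bowl + shrimp tacos + halloumi skewers + mushroom risotto tops out at 786.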